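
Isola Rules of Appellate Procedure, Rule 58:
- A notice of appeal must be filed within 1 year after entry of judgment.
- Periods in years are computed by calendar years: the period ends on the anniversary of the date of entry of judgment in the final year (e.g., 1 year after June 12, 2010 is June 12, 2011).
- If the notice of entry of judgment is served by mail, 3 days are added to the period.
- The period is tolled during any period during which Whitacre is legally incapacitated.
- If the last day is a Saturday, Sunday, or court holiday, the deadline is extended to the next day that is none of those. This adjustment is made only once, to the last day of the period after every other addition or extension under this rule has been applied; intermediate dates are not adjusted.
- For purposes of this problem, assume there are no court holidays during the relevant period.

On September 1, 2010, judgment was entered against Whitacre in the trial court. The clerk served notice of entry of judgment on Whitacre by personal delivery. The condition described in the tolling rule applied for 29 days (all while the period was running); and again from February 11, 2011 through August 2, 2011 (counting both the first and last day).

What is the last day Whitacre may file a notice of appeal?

1 year after September 1, 2010 is September 1, 2011.
Service was not by mail, so no mail extension applies.
Tolling adds 29 days: September 1, 2011 + 29 days = September 30, 2011.
From February 11, 2011 through August 2, 2011 inclusive is 173 days; tolling adds 173 days: September 30, 2011 + 173 days = March 21, 2012.
March 21, 2012 is a Wednesday and not a court holiday, so no extension applies.

March 21, 2012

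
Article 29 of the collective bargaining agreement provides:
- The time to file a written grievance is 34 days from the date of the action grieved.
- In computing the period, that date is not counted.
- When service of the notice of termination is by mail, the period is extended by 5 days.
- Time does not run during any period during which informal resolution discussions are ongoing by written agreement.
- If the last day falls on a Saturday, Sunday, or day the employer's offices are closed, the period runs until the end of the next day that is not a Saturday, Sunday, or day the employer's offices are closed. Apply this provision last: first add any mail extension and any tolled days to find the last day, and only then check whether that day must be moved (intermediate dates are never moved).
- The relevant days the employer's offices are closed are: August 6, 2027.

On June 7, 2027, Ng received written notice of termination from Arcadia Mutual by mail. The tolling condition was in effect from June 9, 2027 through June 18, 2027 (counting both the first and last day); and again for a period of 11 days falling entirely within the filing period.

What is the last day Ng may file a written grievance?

34 days after June 7, 2027 is July 11, 2027.
Service was by mail, adding 5 days: July 11, 2027 + 5 days = July 16, 2027.
From June 9, 2027 through June 18, 2027 inclusive is 10 days; tolling adds 10 days: July 16, 2027 + 10 days = July 26, 2027.
Tolling adds 11 days: July 26, 2027 + 11 days = August 6, 2027.
August 6, 2027 is a listed holiday; August 7, 2027 is Saturday; August 8, 2027 is Sunday. The next qualifying day is August 9, 2027.

August 9, 2027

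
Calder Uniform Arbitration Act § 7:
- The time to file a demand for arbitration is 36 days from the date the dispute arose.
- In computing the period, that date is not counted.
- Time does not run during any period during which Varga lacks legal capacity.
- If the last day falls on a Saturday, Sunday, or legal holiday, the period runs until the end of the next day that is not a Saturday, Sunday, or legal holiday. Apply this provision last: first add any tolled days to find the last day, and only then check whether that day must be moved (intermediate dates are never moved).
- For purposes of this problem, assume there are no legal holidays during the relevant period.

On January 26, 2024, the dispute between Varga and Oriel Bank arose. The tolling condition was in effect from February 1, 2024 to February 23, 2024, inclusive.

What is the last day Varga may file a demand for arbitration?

36 days after January 26, 2024 is March 2, 2024.
From February 1, 2024 through February 23, 2024 inclusive is 23 days; tolling adds 23 days: March 2, 2024 + 23 days = March 25, 2024.
March 25, 2024 is a Monday and not a legal holiday, so no extension applies.

March 25, 2024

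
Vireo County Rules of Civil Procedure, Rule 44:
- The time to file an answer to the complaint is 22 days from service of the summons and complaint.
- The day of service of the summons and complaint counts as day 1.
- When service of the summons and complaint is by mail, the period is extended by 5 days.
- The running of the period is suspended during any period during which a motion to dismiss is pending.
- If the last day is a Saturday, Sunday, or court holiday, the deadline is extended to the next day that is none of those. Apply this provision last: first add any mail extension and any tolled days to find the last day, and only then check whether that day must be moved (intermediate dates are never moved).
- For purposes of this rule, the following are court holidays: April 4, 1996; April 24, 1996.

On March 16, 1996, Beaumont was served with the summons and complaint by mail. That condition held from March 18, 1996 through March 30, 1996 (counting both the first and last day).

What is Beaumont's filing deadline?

April 25, 1996

Counting March 16, 1996 as day 1, day 22 is April 6, 1996.
Service was by mail, adding 5 days: April 6, 1996 + 5 days = April 11, 1996.
From March 18, 1996 through March 30, 1996 inclusive is 13 days; tolling adds 13 days: April 11, 1996 + 13 days = April 24, 1996.
April 24, 1996 is a listed holiday. The next qualifying day is April 25, 1996.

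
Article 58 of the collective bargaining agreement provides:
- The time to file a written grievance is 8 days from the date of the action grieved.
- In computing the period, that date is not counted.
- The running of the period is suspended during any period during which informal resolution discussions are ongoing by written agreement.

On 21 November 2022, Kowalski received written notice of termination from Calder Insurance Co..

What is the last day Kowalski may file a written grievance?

8 days after 21 November 2022 is November 29, 2022.

November 29, 2022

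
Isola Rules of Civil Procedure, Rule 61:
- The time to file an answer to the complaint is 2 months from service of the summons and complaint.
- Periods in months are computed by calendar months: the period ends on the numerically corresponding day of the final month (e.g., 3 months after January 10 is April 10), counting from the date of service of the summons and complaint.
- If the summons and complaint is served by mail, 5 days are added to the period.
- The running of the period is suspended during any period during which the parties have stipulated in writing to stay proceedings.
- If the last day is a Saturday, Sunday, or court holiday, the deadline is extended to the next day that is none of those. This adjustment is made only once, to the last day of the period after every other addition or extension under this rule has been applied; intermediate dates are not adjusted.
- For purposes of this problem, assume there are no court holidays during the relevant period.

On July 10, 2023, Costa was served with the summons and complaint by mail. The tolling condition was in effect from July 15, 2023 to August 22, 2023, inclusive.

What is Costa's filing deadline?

2 months after July 10, 2023 is September 10, 2023.
Service was by mail, adding 5 days: September 10, 2023 + 5 days = September 15, 2023.
From July 15, 2023 through August 22, 2023 inclusive is 39 days; tolling adds 39 days: September 15, 2023 + 39 days = October 24, 2023.
October 24, 2023 is a Tuesday and not a court holiday, so no extension applies.

October 24, 2023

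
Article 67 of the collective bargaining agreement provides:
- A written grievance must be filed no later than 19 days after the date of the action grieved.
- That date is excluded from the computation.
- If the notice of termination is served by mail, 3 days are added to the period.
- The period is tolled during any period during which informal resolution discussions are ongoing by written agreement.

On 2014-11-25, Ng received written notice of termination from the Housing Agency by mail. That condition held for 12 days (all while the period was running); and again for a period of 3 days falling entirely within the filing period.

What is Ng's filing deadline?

January 1, 2015

19 days after 2014-11-25 is December 14, 2014.
Service was by mail, adding 3 days: December 14, 2014 + 3 days = December 17, 2014.
Tolling adds 12 days: December 17, 2014 + 12 days = December 29, 2014.
Tolling adds 3 days: December 29, 2014 + 3 days = January 1, 2015.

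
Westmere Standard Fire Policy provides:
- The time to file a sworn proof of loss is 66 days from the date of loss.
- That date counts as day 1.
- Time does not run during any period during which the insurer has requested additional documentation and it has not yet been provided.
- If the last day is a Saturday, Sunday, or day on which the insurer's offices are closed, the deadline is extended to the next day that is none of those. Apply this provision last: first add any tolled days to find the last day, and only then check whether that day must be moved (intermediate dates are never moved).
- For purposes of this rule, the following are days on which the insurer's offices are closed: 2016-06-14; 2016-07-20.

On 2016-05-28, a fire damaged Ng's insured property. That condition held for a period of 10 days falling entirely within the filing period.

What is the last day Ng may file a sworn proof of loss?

Counting 2016-05-28 as day 1, day 66 is August 1, 2016.
Tolling adds 10 days: August 1, 2016 + 10 days = August 11, 2016.
August 11, 2016 is a Thursday and not a day on which the insurer's offices are closed, so no extension applies.

August 11, 2016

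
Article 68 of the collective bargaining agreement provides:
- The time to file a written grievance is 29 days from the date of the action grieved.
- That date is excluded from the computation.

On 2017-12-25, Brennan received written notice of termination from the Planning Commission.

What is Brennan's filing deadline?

January 23, 2018

29 days after 2017-12-25 is January 23, 2018.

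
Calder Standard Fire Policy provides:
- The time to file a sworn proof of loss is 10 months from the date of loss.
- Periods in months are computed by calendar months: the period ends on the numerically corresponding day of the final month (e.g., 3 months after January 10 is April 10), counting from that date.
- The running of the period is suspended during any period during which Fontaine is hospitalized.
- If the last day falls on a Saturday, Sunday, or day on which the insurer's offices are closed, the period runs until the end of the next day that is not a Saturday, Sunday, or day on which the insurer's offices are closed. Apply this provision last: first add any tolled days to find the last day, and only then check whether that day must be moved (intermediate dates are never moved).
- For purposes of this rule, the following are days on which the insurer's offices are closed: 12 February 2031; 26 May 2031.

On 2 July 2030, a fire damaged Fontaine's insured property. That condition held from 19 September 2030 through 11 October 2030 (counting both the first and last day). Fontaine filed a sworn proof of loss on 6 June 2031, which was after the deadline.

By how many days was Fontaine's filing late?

10 months after 2 July 2030 is May 2, 2031.
From September 19, 2030 through October 11, 2030 inclusive is 23 days; tolling adds 23 days: May 2, 2031 + 23 days = May 25, 2031.
May 25, 2031 is Sunday; May 26, 2031 is a listed holiday. The next qualifying day is May 27, 2031.
The deadline is May 27, 2031; from May 27, 2031 to June 6, 2031 is 10 days.

10 days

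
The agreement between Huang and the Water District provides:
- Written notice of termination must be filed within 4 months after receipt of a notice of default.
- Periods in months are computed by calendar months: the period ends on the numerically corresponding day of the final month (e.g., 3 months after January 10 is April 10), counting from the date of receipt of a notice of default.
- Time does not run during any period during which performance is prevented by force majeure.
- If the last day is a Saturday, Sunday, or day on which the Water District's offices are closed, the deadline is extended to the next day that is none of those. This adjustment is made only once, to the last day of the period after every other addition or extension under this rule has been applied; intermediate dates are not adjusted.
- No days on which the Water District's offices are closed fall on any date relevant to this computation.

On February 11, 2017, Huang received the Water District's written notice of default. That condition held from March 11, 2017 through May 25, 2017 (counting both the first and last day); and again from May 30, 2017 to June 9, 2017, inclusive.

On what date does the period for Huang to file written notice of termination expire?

September 6, 2017

4 months after February 11, 2017 is June 11, 2017.
From March 11, 2017 through May 25, 2017 inclusive is 76 days; tolling adds 76 days: June 11, 2017 + 76 days = August 26, 2017.
From May 30, 2017 through June 9, 2017 inclusive is 11 days; tolling adds 11 days: August 26, 2017 + 11 days = September 6, 2017.
September 6, 2017 is a Wednesday and not a day on which the Water District's offices are closed, so no extension applies.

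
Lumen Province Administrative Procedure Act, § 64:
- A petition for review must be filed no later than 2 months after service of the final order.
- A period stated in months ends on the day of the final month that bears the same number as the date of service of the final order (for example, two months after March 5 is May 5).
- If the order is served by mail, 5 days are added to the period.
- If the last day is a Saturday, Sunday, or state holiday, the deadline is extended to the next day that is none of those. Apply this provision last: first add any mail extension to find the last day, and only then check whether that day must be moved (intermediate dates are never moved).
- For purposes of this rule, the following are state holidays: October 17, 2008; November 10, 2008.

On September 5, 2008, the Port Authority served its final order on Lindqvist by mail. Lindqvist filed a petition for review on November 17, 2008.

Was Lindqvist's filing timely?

2 months after September 5, 2008 is November 5, 2008.
Service was by mail, adding 5 days: November 5, 2008 + 5 days = November 10, 2008.
November 10, 2008 is a listed holiday. The next qualifying day is November 11, 2008.
The deadline is November 11, 2008; the filing on November 17, 2008 is after that date.

No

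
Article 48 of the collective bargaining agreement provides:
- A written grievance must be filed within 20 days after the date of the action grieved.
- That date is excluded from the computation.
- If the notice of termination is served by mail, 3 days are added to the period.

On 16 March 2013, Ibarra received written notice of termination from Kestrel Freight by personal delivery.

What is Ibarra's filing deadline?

20 days after 16 March 2013 is April 5, 2013.
Service was not by mail, so no mail extension applies.

April 5, 2013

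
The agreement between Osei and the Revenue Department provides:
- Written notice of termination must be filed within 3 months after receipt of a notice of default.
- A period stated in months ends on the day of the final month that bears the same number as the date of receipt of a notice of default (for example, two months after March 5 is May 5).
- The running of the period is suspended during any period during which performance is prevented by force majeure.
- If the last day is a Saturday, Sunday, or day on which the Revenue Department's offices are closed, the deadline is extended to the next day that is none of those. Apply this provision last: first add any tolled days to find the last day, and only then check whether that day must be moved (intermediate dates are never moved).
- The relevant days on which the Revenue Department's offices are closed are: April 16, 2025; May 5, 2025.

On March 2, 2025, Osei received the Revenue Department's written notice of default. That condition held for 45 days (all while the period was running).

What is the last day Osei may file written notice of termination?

3 months after March 2, 2025 is June 2, 2025.
Tolling adds 45 days: June 2, 2025 + 45 days = July 17, 2025.
July 17, 2025 is a Thursday and not a day on which the Revenue Department's offices are closed, so no extension applies.

July 17, 2025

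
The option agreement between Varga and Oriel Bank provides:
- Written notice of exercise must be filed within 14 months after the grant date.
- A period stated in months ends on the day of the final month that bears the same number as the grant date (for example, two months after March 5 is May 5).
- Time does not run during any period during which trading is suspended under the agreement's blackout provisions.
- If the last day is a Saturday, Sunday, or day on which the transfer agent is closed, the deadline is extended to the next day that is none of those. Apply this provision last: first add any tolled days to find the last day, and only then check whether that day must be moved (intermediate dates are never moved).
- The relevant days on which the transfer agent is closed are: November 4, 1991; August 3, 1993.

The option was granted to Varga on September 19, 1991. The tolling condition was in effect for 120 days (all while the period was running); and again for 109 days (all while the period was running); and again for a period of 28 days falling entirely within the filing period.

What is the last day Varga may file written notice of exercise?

14 months after September 19, 1991 is November 19, 1992.
Tolling adds 120 days: November 19, 1992 + 120 days = March 19, 1993.
Tolling adds 109 days: March 19, 1993 + 109 days = July 6, 1993.
Tolling adds 28 days: July 6, 1993 + 28 days = August 3, 1993.
August 3, 1993 is a listed holiday. The next qualifying day is August 4, 1993.

August 4, 1993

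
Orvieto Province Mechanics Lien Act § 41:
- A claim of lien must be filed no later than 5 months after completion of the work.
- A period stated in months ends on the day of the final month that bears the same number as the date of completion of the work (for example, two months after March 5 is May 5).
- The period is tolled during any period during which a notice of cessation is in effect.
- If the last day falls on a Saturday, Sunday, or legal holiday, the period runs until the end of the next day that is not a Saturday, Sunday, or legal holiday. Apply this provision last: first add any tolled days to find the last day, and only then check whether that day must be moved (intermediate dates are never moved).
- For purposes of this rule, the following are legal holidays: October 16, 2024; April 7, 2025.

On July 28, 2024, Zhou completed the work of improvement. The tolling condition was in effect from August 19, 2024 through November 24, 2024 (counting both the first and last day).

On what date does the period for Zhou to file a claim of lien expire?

5 months after July 28, 2024 is December 28, 2024.
From August 19, 2024 through November 24, 2024 inclusive is 98 days; tolling adds 98 days: December 28, 2024 + 98 days = April 5, 2025.
April 5, 2025 is Saturday; April 6, 2025 is Sunday; April 7, 2025 is a listed holiday. The next qualifying day is April 8, 2025.

April 8, 2025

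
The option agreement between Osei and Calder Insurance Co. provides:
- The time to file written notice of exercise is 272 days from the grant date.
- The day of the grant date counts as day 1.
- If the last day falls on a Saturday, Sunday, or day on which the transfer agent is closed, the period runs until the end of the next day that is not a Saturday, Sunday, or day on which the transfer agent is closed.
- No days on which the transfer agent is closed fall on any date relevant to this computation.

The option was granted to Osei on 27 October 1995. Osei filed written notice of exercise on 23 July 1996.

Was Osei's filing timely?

Counting 27 October 1995 as day 1, day 272 is July 24, 1996.
July 24, 1996 is a Wednesday and not a day on which the transfer agent is closed, so no extension applies.
The deadline is July 24, 1996; the filing on July 23, 1996 is on or before that date.

Yes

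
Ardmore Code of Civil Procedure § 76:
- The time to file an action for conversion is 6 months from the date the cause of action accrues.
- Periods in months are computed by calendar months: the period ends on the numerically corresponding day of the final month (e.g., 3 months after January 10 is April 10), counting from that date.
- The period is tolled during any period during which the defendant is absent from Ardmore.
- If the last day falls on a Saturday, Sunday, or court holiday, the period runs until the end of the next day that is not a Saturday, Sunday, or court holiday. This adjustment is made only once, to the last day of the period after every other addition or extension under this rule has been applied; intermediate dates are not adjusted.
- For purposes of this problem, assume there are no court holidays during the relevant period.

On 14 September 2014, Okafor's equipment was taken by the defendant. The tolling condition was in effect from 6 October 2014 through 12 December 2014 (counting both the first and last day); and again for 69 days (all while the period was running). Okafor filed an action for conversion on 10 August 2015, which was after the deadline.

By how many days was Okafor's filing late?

12 days

6 months after 14 September 2014 is March 14, 2015.
From October 6, 2014 through December 12, 2014 inclusive is 68 days; tolling adds 68 days: March 14, 2015 + 68 days = May 21, 2015.
Tolling adds 69 days: May 21, 2015 + 69 days = July 29, 2015.
July 29, 2015 is a Wednesday and not a court holiday, so no extension applies.
The deadline is July 29, 2015; from July 29, 2015 to August 10, 2015 is 12 days.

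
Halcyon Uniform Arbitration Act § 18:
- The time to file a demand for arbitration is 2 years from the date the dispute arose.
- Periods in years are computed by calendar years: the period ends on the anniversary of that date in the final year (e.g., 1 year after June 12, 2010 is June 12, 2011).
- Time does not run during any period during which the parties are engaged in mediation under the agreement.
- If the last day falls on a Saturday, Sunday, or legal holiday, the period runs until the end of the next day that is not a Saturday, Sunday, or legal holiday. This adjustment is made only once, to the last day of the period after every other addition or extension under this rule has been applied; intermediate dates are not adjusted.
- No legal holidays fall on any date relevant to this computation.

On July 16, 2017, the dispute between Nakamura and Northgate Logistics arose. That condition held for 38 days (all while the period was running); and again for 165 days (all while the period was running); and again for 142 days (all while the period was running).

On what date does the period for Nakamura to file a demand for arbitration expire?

2 years after July 16, 2017 is July 16, 2019.
Tolling adds 38 days: July 16, 2019 + 38 days = August 23, 2019.
Tolling adds 165 days: August 23, 2019 + 165 days = February 4, 2020.
Tolling adds 142 days: February 4, 2020 + 142 days = June 25, 2020.
June 25, 2020 is a Thursday and not a legal holiday, so no extension applies.

June 25, 2020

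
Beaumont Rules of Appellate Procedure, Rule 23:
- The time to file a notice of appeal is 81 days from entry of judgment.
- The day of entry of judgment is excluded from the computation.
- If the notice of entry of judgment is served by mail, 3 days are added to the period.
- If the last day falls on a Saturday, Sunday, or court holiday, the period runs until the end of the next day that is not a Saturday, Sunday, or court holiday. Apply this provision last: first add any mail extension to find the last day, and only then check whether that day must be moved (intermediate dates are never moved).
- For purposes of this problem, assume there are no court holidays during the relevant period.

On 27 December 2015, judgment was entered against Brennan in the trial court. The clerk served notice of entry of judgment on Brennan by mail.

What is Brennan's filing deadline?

March 21, 2016

81 days after 27 December 2015 is March 17, 2016.
Service was by mail, adding 3 days: March 17, 2016 + 3 days = March 20, 2016.
March 20, 2016 is Sunday. The next qualifying day is March 21, 2016.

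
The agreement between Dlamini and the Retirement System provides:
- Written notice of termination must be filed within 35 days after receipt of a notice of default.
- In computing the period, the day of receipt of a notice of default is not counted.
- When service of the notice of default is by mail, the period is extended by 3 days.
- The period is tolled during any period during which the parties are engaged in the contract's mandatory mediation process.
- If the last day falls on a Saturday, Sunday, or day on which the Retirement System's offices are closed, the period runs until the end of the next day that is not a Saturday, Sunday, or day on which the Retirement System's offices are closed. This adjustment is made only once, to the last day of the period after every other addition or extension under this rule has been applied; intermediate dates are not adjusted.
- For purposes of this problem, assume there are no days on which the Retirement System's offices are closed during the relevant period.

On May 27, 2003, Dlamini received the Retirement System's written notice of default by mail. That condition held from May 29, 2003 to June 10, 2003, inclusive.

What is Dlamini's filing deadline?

July 17, 2003

35 days after May 27, 2003 is July 1, 2003.
Service was by mail, adding 3 days: July 1, 2003 + 3 days = July 4, 2003.
From May 29, 2003 through June 10, 2003 inclusive is 13 days; tolling adds 13 days: July 4, 2003 + 13 days = July 17, 2003.
July 17, 2003 is a Thursday and not a day on which the Retirement System's offices are closed, so no extension applies.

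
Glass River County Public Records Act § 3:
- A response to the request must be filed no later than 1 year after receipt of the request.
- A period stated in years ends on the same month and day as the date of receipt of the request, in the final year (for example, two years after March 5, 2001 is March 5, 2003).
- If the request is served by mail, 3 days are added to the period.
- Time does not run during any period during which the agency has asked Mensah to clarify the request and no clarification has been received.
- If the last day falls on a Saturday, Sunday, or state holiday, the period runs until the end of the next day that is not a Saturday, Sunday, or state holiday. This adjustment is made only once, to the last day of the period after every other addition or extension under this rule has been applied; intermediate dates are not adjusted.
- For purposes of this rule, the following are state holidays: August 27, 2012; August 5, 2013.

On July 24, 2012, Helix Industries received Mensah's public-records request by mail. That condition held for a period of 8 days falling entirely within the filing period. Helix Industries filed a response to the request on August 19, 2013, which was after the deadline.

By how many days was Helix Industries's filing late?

1 year after July 24, 2012 is July 24, 2013.
Service was by mail, adding 3 days: July 24, 2013 + 3 days = July 27, 2013.
Tolling adds 8 days: July 27, 2013 + 8 days = August 4, 2013.
August 4, 2013 is Sunday; August 5, 2013 is a listed holiday. The next qualifying day is August 6, 2013.
The deadline is August 6, 2013; from August 6, 2013 to August 19, 2013 is 13 days.

13 days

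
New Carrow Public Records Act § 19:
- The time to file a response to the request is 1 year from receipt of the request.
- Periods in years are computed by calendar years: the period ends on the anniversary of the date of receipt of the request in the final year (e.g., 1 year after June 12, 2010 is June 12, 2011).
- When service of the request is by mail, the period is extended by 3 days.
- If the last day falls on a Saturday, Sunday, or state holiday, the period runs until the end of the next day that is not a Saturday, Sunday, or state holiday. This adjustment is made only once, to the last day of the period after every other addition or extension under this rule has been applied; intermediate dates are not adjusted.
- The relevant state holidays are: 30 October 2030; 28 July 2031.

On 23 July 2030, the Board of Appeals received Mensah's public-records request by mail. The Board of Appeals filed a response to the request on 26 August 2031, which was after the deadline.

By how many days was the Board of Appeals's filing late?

1 year after 23 July 2030 is July 23, 2031.
Service was by mail, adding 3 days: July 23, 2031 + 3 days = July 26, 2031.
July 26, 2031 is Saturday; July 27, 2031 is Sunday; July 28, 2031 is a listed holiday. The next qualifying day is July 29, 2031.
The deadline is July 29, 2031; from July 29, 2031 to August 26, 2031 is 28 days.

28 days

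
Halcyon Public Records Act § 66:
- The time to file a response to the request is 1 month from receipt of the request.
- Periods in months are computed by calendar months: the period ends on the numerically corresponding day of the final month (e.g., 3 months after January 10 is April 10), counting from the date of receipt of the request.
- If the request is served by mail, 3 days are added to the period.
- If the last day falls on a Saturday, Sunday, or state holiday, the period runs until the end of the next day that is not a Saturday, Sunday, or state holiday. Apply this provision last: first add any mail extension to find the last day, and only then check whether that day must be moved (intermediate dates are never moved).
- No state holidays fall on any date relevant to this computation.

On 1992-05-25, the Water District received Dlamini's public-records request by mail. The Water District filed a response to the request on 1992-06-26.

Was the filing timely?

Yes

1 month after 1992-05-25 is June 25, 1992.
Service was by mail, adding 3 days: June 25, 1992 + 3 days = June 28, 1992.
June 28, 1992 is Sunday. The next qualifying day is June 29, 1992.
The deadline is June 29, 1992; the filing on June 26, 1992 is on or before that date.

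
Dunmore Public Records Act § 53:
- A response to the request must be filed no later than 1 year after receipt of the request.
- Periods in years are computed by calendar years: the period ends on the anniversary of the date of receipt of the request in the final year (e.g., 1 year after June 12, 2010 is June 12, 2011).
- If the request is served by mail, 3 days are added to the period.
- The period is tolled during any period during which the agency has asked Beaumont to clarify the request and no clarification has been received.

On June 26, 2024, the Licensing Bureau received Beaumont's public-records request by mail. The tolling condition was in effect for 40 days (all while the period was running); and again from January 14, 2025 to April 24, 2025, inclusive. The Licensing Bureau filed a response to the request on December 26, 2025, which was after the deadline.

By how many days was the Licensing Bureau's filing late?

1 year after June 26, 2024 is June 26, 2025.
Service was by mail, adding 3 days: June 26, 2025 + 3 days = June 29, 2025.
Tolling adds 40 days: June 29, 2025 + 40 days = August 8, 2025.
From January 14, 2025 through April 24, 2025 inclusive is 101 days; tolling adds 101 days: August 8, 2025 + 101 days = November 17, 2025.
The deadline is November 17, 2025; from November 17, 2025 to December 26, 2025 is 39 days.

39 days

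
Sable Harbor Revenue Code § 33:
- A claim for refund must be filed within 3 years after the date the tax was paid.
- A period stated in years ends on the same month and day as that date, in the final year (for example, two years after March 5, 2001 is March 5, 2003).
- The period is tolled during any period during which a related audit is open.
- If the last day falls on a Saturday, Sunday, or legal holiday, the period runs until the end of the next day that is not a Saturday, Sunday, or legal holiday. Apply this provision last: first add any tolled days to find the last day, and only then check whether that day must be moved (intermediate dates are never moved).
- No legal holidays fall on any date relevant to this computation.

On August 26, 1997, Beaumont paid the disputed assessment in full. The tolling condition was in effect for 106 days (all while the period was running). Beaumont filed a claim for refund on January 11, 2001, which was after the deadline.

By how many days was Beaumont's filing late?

31 days

3 years after August 26, 1997 is August 26, 2000.
Tolling adds 106 days: August 26, 2000 + 106 days = December 10, 2000.
December 10, 2000 is Sunday. The next qualifying day is December 11, 2000.
The deadline is December 11, 2000; from December 11, 2000 to January 11, 2001 is 31 days.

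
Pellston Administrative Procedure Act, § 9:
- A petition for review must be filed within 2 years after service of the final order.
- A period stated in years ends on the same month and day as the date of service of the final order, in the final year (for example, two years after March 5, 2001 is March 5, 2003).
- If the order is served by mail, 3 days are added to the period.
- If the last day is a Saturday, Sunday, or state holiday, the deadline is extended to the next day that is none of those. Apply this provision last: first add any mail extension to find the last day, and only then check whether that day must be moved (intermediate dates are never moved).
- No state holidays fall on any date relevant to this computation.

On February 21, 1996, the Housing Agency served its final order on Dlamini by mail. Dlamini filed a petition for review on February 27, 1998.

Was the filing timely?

2 years after February 21, 1996 is February 21, 1998.
Service was by mail, adding 3 days: February 21, 1998 + 3 days = February 24, 1998.
February 24, 1998 is a Tuesday and not a state holiday, so no extension applies.
The deadline is February 24, 1998; the filing on February 27, 1998 is after that date.

No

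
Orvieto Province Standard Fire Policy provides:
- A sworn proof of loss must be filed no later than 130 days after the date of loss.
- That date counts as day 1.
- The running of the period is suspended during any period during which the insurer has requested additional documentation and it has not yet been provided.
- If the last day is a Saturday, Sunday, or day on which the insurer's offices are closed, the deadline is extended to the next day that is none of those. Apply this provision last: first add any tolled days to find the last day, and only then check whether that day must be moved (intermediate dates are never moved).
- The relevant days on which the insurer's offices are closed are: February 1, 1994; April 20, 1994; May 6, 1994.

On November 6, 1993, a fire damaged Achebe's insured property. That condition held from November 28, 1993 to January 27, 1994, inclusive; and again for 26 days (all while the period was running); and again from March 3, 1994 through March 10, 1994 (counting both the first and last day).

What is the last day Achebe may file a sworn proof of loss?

June 20, 1994

Counting November 6, 1993 as day 1, day 130 is March 15, 1994.
From November 28, 1993 through January 27, 1994 inclusive is 61 days; tolling adds 61 days: March 15, 1994 + 61 days = May 15, 1994.
Tolling adds 26 days: May 15, 1994 + 26 days = June 10, 1994.
From March 3, 1994 through March 10, 1994 inclusive is 8 days; tolling adds 8 days: June 10, 1994 + 8 days = June 18, 1994.
June 18, 1994 is Saturday; June 19, 1994 is Sunday. The next qualifying day is June 20, 1994.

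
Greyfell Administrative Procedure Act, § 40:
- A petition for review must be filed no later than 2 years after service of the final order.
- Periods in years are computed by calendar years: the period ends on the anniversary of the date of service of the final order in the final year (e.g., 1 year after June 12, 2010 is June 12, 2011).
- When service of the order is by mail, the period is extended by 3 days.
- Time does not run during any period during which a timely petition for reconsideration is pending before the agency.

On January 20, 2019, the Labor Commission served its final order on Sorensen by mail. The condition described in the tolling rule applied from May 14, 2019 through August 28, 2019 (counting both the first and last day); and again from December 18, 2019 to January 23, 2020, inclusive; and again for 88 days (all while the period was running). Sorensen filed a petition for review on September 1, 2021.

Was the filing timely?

2 years after January 20, 2019 is January 20, 2021.
Service was by mail, adding 3 days: January 20, 2021 + 3 days = January 23, 2021.
From May 14, 2019 through August 28, 2019 inclusive is 107 days; tolling adds 107 days: January 23, 2021 + 107 days = May 10, 2021.
From December 18, 2019 through January 23, 2020 inclusive is 37 days; tolling adds 37 days: May 10, 2021 + 37 days = June 16, 2021.
Tolling adds 88 days: June 16, 2021 + 88 days = September 12, 2021.
The deadline is September 12, 2021; the filing on September 1, 2021 is on or before that date.

Yes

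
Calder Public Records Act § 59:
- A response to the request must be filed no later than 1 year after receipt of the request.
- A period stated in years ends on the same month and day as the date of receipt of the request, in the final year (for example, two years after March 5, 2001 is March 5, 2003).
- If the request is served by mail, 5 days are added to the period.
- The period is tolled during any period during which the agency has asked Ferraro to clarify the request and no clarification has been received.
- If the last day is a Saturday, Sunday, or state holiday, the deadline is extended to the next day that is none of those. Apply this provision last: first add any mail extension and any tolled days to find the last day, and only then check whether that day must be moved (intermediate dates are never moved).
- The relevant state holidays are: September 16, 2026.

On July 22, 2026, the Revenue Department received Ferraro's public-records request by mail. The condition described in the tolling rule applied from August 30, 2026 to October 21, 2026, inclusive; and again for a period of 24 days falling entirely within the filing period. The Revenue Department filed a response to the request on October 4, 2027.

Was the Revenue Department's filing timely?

Yes

1 year after July 22, 2026 is July 22, 2027.
Service was by mail, adding 5 days: July 22, 2027 + 5 days = July 27, 2027.
From August 30, 2026 through October 21, 2026 inclusive is 53 days; tolling adds 53 days: July 27, 2027 + 53 days = September 18, 2027.
Tolling adds 24 days: September 18, 2027 + 24 days = October 12, 2027.
October 12, 2027 is a Tuesday and not a state holiday, so no extension applies.
The deadline is October 12, 2027; the filing on October 4, 2027 is on or before that date.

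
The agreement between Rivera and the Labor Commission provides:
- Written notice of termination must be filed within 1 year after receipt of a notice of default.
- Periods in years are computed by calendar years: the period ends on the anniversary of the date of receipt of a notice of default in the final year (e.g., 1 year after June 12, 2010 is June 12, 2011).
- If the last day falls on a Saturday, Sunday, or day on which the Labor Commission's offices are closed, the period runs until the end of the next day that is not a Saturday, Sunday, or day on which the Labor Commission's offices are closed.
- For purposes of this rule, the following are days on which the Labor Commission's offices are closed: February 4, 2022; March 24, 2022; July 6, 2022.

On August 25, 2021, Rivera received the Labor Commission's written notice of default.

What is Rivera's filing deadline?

August 25, 2022

1 year after August 25, 2021 is August 25, 2022.
August 25, 2022 is a Thursday and not a day on which the Labor Commission's offices are closed, so no extension applies.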